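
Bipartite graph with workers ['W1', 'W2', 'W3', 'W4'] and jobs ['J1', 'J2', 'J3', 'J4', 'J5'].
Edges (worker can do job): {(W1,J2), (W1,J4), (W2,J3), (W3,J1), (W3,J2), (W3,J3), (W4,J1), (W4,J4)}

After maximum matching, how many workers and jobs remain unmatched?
Unmatched: 0 workers, 1 jobs

Maximum matching size: 4
Workers: 4 total, 4 matched, 0 unmatched
Jobs: 5 total, 4 matched, 1 unmatched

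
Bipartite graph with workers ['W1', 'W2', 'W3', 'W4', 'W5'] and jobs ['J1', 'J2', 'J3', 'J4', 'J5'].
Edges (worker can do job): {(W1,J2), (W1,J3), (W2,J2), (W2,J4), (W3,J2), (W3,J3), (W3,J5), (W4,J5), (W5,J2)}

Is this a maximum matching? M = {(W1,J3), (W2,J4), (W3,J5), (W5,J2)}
Yes, size 4 is maximum

Proposed matching has size 4.
Maximum matching size for this graph: 4.

This is a maximum matching.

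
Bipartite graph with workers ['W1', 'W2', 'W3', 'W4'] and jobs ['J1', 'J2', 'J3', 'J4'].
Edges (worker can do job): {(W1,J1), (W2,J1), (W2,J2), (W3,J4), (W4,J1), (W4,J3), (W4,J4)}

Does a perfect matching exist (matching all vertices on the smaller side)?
Yes, perfect matching exists (size 4)

Perfect matching: {(W1,J1), (W2,J2), (W3,J4), (W4,J3)}
All 4 vertices on the smaller side are matched.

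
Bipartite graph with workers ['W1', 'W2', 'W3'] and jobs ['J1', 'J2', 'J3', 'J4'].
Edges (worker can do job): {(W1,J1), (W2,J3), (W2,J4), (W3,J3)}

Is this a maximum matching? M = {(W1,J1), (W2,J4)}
No, size 2 is not maximum

Proposed matching has size 2.
Maximum matching size for this graph: 3.

This is NOT maximum - can be improved to size 3.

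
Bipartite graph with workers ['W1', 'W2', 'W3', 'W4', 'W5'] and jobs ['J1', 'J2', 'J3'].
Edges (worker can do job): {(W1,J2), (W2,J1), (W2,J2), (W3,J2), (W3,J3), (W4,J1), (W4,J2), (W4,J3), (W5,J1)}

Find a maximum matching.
Matching: {(W3,J3), (W4,J2), (W5,J1)}

Maximum matching (size 3):
  W3 → J3
  W4 → J2
  W5 → J1

Each worker is assigned to at most one job, and each job to at most one worker.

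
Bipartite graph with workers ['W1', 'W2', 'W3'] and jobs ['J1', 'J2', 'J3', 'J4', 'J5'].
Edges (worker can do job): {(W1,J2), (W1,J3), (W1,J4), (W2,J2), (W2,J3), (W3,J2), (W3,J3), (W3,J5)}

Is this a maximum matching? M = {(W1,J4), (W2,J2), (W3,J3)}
Yes, size 3 is maximum

Proposed matching has size 3.
Maximum matching size for this graph: 3.

This is a maximum matching.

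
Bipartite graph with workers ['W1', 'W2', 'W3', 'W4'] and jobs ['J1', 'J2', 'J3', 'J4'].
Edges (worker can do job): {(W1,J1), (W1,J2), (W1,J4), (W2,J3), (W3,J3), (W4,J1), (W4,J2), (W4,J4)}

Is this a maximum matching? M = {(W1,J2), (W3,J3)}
No, size 2 is not maximum

Proposed matching has size 2.
Maximum matching size for this graph: 3.

This is NOT maximum - can be improved to size 3.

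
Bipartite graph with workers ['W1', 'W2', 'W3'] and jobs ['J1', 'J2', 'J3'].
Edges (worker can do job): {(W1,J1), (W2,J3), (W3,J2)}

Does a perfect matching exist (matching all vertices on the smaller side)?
Yes, perfect matching exists (size 3)

Perfect matching: {(W1,J1), (W2,J3), (W3,J2)}
All 3 vertices on the smaller side are matched.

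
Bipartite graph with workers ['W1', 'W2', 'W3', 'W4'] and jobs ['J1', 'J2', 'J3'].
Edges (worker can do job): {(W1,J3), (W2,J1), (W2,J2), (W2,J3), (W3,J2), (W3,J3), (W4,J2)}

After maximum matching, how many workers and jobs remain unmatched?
Unmatched: 1 workers, 0 jobs

Maximum matching size: 3
Workers: 4 total, 3 matched, 1 unmatched
Jobs: 3 total, 3 matched, 0 unmatched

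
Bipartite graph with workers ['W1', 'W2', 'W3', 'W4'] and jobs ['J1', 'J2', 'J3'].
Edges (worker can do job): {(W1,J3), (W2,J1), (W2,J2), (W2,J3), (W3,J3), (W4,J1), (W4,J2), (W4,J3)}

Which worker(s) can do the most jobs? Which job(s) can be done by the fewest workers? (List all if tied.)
Most versatile: W2, W4 (3 jobs); Least covered: J1, J2 (2 workers)

Worker degrees (jobs they can do): W1:1, W2:3, W3:1, W4:3
Job degrees (workers who can do it): J1:2, J2:2, J3:4

Maximum worker degree is 3, achieved by: W2, W4
Minimum job degree is 2, achieved by: J1, J2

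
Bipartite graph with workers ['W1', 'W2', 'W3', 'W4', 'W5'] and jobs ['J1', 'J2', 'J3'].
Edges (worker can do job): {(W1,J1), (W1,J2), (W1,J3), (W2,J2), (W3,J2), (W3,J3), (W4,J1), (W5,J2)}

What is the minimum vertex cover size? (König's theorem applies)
Minimum vertex cover size = 3

By König's theorem: in bipartite graphs,
min vertex cover = max matching = 3

Maximum matching has size 3, so minimum vertex cover also has size 3.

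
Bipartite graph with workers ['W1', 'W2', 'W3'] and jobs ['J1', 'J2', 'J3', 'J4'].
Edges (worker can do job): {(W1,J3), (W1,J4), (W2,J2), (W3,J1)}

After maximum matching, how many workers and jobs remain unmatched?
Unmatched: 0 workers, 1 jobs

Maximum matching size: 3
Workers: 3 total, 3 matched, 0 unmatched
Jobs: 4 total, 3 matched, 1 unmatched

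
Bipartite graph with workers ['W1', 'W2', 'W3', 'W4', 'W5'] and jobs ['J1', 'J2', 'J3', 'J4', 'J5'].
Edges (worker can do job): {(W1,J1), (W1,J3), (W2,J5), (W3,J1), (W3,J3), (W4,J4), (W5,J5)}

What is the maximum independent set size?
Maximum independent set = 6

By König's theorem:
- Min vertex cover = Max matching = 4
- Max independent set = Total vertices - Min vertex cover
- Max independent set = 10 - 4 = 6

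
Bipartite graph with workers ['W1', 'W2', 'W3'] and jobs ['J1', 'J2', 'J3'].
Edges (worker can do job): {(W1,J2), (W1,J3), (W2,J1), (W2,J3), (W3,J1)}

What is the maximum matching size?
Maximum matching size = 3

Maximum matching: {(W1,J2), (W2,J3), (W3,J1)}
Size: 3

This assigns 3 workers to 3 distinct jobs.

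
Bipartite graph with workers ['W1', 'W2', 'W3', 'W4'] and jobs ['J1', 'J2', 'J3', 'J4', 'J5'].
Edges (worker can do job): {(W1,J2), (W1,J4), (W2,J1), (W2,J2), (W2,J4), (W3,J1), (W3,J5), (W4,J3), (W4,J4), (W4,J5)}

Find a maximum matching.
Matching: {(W1,J2), (W2,J4), (W3,J1), (W4,J5)}

Maximum matching (size 4):
  W1 → J2
  W2 → J4
  W3 → J1
  W4 → J5

Each worker is assigned to at most one job, and each job to at most one worker.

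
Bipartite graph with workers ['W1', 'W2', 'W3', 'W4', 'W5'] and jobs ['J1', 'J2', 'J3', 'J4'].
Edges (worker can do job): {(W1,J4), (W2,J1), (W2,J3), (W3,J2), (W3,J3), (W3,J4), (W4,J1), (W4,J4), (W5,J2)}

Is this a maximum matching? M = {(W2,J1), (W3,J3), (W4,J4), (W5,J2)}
Yes, size 4 is maximum

Proposed matching has size 4.
Maximum matching size for this graph: 4.

This is a maximum matching.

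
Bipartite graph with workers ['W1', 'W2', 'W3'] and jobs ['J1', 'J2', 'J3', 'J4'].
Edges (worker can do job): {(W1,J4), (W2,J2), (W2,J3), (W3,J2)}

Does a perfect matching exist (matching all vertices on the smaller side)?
Yes, perfect matching exists (size 3)

Perfect matching: {(W1,J4), (W2,J3), (W3,J2)}
All 3 vertices on the smaller side are matched.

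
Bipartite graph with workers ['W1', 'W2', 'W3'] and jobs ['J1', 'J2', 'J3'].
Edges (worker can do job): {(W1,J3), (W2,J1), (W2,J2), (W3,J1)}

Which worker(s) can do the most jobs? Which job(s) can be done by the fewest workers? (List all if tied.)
Most versatile: W2 (2 jobs); Least covered: J2, J3 (1 workers)

Worker degrees (jobs they can do): W1:1, W2:2, W3:1
Job degrees (workers who can do it): J1:2, J2:1, J3:1

Maximum worker degree is 2, achieved by: W2
Minimum job degree is 1, achieved by: J2, J3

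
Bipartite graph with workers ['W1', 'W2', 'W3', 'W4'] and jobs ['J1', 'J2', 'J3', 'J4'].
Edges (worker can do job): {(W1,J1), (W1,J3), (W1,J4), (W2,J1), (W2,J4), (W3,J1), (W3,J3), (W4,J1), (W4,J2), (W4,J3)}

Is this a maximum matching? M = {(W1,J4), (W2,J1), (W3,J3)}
No, size 3 is not maximum

Proposed matching has size 3.
Maximum matching size for this graph: 4.

This is NOT maximum - can be improved to size 4.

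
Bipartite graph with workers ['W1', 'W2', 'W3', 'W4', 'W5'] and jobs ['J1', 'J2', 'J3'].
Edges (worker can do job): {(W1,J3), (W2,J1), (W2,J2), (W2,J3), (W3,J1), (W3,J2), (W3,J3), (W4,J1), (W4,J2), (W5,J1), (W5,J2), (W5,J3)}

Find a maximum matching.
Matching: {(W3,J1), (W4,J2), (W5,J3)}

Maximum matching (size 3):
  W3 → J1
  W4 → J2
  W5 → J3

Each worker is assigned to at most one job, and each job to at most one worker.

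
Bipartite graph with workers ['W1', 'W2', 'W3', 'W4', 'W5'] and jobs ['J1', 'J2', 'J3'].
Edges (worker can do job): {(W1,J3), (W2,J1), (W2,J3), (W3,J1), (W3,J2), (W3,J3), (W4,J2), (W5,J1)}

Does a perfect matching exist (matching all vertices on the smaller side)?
Yes, perfect matching exists (size 3)

Perfect matching: {(W1,J3), (W3,J2), (W5,J1)}
All 3 vertices on the smaller side are matched.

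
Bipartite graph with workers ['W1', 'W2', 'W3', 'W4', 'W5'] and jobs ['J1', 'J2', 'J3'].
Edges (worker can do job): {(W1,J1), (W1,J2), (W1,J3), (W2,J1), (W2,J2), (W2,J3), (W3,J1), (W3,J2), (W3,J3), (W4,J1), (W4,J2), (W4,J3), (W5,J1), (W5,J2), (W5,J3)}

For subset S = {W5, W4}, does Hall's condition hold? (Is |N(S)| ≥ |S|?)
Yes: |N(S)| = 3, |S| = 2

Subset S = {W5, W4}
Neighbors N(S) = {J1, J2, J3}

|N(S)| = 3, |S| = 2
Hall's condition: |N(S)| ≥ |S| is satisfied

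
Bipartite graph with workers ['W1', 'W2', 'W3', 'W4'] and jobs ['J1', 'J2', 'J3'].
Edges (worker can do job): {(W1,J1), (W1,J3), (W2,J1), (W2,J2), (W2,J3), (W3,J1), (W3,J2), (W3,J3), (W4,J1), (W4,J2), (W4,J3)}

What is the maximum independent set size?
Maximum independent set = 4

By König's theorem:
- Min vertex cover = Max matching = 3
- Max independent set = Total vertices - Min vertex cover
- Max independent set = 7 - 3 = 4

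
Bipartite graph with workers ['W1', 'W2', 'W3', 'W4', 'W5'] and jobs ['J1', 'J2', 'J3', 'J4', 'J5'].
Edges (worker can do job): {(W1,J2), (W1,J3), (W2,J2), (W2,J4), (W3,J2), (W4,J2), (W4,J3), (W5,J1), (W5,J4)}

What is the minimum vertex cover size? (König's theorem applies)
Minimum vertex cover size = 4

By König's theorem: in bipartite graphs,
min vertex cover = max matching = 4

Maximum matching has size 4, so minimum vertex cover also has size 4.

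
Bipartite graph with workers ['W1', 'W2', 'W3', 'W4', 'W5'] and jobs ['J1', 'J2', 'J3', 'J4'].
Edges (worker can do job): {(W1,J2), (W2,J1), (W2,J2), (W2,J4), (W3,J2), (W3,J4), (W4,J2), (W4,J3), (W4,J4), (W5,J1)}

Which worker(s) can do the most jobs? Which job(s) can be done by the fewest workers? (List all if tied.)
Most versatile: W2, W4 (3 jobs); Least covered: J3 (1 workers)

Worker degrees (jobs they can do): W1:1, W2:3, W3:2, W4:3, W5:1
Job degrees (workers who can do it): J1:2, J2:4, J3:1, J4:3

Maximum worker degree is 3, achieved by: W2, W4
Minimum job degree is 1, achieved by: J3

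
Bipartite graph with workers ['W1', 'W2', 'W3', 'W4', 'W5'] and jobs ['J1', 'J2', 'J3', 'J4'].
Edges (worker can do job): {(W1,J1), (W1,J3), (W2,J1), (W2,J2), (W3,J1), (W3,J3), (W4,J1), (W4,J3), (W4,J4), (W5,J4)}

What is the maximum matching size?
Maximum matching size = 4

Maximum matching: {(W2,J2), (W3,J3), (W4,J1), (W5,J4)}
Size: 4

This assigns 4 workers to 4 distinct jobs.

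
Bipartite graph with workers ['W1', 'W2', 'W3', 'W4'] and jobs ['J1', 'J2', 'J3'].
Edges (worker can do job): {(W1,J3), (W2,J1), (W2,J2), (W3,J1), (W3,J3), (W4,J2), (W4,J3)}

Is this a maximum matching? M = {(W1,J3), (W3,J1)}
No, size 2 is not maximum

Proposed matching has size 2.
Maximum matching size for this graph: 3.

This is NOT maximum - can be improved to size 3.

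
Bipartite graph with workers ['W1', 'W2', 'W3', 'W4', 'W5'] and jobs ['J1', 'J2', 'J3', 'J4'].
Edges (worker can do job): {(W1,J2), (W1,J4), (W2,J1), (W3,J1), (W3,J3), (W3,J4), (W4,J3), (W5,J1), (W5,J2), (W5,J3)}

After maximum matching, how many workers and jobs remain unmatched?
Unmatched: 1 workers, 0 jobs

Maximum matching size: 4
Workers: 5 total, 4 matched, 1 unmatched
Jobs: 4 total, 4 matched, 0 unmatched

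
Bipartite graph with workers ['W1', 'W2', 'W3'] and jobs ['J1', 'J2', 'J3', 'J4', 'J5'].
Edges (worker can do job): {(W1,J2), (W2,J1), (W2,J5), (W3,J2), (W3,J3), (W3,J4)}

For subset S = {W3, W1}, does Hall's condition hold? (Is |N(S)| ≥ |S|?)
Yes: |N(S)| = 3, |S| = 2

Subset S = {W3, W1}
Neighbors N(S) = {J2, J3, J4}

|N(S)| = 3, |S| = 2
Hall's condition: |N(S)| ≥ |S| is satisfied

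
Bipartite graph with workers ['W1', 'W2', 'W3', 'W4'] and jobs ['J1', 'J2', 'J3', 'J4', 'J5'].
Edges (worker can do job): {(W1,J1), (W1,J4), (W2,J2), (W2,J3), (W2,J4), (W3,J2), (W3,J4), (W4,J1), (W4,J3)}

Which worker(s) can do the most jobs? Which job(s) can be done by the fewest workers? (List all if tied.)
Most versatile: W2 (3 jobs); Least covered: J5 (0 workers)

Worker degrees (jobs they can do): W1:2, W2:3, W3:2, W4:2
Job degrees (workers who can do it): J1:2, J2:2, J3:2, J4:3, J5:0

Maximum worker degree is 3, achieved by: W2
Minimum job degree is 0, achieved by: J5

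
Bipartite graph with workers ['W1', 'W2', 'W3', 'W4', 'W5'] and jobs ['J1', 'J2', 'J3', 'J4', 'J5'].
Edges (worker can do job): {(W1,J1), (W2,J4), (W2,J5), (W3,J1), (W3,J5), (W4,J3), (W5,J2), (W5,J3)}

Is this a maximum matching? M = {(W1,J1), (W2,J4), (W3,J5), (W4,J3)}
No, size 4 is not maximum

Proposed matching has size 4.
Maximum matching size for this graph: 5.

This is NOT maximum - can be improved to size 5.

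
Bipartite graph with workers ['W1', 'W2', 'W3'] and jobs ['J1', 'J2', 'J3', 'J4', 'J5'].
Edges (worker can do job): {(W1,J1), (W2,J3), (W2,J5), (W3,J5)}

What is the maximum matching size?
Maximum matching size = 3

Maximum matching: {(W1,J1), (W2,J3), (W3,J5)}
Size: 3

This assigns 3 workers to 3 distinct jobs.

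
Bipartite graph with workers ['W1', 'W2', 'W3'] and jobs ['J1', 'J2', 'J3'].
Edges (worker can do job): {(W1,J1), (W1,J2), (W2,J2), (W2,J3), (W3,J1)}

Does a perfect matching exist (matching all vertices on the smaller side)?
Yes, perfect matching exists (size 3)

Perfect matching: {(W1,J2), (W2,J3), (W3,J1)}
All 3 vertices on the smaller side are matched.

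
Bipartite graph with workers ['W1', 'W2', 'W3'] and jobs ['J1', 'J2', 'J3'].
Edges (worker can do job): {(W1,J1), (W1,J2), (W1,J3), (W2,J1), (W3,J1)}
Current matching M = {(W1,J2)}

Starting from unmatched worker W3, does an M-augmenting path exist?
Yes: W3 → J1

An M-augmenting path alternates non-matching / matching edges, starting and ending at unmatched vertices.
Path: W3 → J1
(J1 is unmatched in M, so the path is augmenting.)
Flipping edges along this path would increase |M| from 1 to 2.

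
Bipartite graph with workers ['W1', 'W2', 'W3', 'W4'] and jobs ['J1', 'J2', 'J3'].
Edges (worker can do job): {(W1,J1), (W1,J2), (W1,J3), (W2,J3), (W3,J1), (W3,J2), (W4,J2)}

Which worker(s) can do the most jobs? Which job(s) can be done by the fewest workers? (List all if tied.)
Most versatile: W1 (3 jobs); Least covered: J1, J3 (2 workers)

Worker degrees (jobs they can do): W1:3, W2:1, W3:2, W4:1
Job degrees (workers who can do it): J1:2, J2:3, J3:2

Maximum worker degree is 3, achieved by: W1
Minimum job degree is 2, achieved by: J1, J3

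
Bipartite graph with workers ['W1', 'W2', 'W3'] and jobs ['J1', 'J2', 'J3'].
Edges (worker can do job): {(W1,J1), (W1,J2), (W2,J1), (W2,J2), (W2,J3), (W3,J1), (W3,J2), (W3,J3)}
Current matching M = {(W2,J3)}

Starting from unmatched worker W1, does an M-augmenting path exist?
Yes: W1 → J1

An M-augmenting path alternates non-matching / matching edges, starting and ending at unmatched vertices.
Path: W1 → J1
(J1 is unmatched in M, so the path is augmenting.)
Flipping edges along this path would increase |M| from 1 to 2.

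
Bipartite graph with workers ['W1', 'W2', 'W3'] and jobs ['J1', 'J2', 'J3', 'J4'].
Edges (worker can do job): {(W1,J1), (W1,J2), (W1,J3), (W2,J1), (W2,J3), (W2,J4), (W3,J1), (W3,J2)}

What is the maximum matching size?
Maximum matching size = 3

Maximum matching: {(W1,J1), (W2,J4), (W3,J2)}
Size: 3

This assigns 3 workers to 3 distinct jobs.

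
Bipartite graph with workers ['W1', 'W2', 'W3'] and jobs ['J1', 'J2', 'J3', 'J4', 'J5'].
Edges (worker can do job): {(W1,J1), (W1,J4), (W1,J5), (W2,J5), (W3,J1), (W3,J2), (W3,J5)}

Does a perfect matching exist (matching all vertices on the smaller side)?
Yes, perfect matching exists (size 3)

Perfect matching: {(W1,J1), (W2,J5), (W3,J2)}
All 3 vertices on the smaller side are matched.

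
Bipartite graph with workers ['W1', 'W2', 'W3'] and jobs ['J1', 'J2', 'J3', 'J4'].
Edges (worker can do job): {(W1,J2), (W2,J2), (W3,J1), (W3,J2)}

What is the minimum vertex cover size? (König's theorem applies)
Minimum vertex cover size = 2

By König's theorem: in bipartite graphs,
min vertex cover = max matching = 2

Maximum matching has size 2, so minimum vertex cover also has size 2.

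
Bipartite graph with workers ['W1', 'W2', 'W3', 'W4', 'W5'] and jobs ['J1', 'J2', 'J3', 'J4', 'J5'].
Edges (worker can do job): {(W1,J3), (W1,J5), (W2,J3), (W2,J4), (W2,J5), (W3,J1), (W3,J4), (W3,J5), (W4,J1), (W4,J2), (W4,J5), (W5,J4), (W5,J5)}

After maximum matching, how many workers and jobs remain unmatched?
Unmatched: 0 workers, 0 jobs

Maximum matching size: 5
Workers: 5 total, 5 matched, 0 unmatched
Jobs: 5 total, 5 matched, 0 unmatched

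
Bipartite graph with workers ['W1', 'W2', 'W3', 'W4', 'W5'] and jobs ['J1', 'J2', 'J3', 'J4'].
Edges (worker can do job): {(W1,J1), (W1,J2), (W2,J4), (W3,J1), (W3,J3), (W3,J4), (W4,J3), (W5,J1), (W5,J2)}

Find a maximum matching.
Matching: {(W2,J4), (W3,J1), (W4,J3), (W5,J2)}

Maximum matching (size 4):
  W2 → J4
  W3 → J1
  W4 → J3
  W5 → J2

Each worker is assigned to at most one job, and each job to at most one worker.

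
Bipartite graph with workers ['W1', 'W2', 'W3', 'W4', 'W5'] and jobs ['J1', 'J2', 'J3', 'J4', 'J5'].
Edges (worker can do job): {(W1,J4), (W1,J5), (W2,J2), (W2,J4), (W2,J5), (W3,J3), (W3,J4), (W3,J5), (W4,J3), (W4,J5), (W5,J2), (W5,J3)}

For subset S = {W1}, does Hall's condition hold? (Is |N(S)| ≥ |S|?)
Yes: |N(S)| = 2, |S| = 1

Subset S = {W1}
Neighbors N(S) = {J4, J5}

|N(S)| = 2, |S| = 1
Hall's condition: |N(S)| ≥ |S| is satisfied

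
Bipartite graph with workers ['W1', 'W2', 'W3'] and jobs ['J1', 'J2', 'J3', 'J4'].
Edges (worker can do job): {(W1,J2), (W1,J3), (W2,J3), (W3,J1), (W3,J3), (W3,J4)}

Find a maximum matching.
Matching: {(W1,J2), (W2,J3), (W3,J4)}

Maximum matching (size 3):
  W1 → J2
  W2 → J3
  W3 → J4

Each worker is assigned to at most one job, and each job to at most one worker.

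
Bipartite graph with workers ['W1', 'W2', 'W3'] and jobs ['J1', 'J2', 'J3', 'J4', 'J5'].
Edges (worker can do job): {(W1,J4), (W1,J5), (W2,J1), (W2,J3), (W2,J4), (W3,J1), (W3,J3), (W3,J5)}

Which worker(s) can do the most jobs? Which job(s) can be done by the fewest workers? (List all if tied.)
Most versatile: W2, W3 (3 jobs); Least covered: J2 (0 workers)

Worker degrees (jobs they can do): W1:2, W2:3, W3:3
Job degrees (workers who can do it): J1:2, J2:0, J3:2, J4:2, J5:2

Maximum worker degree is 3, achieved by: W2, W3
Minimum job degree is 0, achieved by: J2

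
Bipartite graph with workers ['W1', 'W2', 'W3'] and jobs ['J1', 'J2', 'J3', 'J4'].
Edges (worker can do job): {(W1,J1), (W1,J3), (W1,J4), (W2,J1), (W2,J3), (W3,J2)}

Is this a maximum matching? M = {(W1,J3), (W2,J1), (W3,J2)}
Yes, size 3 is maximum

Proposed matching has size 3.
Maximum matching size for this graph: 3.

This is a maximum matching.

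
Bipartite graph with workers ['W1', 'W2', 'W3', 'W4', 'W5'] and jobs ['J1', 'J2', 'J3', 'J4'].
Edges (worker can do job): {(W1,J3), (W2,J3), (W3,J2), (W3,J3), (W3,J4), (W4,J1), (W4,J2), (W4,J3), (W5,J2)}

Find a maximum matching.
Matching: {(W1,J3), (W3,J4), (W4,J1), (W5,J2)}

Maximum matching (size 4):
  W1 → J3
  W3 → J4
  W4 → J1
  W5 → J2

Each worker is assigned to at most one job, and each job to at most one worker.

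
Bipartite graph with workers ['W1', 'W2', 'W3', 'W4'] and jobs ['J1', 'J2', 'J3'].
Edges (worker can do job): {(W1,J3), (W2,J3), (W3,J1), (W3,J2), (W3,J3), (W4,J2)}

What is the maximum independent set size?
Maximum independent set = 4

By König's theorem:
- Min vertex cover = Max matching = 3
- Max independent set = Total vertices - Min vertex cover
- Max independent set = 7 - 3 = 4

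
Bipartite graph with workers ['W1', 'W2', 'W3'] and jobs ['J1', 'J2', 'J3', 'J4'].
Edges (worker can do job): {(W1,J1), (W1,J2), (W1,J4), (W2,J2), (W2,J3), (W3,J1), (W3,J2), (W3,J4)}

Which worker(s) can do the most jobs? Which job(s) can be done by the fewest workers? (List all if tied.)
Most versatile: W1, W3 (3 jobs); Least covered: J3 (1 workers)

Worker degrees (jobs they can do): W1:3, W2:2, W3:3
Job degrees (workers who can do it): J1:2, J2:3, J3:1, J4:2

Maximum worker degree is 3, achieved by: W1, W3
Minimum job degree is 1, achieved by: J3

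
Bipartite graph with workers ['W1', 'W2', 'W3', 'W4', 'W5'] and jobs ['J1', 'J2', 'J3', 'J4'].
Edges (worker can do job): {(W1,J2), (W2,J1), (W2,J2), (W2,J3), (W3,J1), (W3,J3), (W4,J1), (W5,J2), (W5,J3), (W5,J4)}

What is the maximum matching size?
Maximum matching size = 4

Maximum matching: {(W1,J2), (W2,J3), (W3,J1), (W5,J4)}
Size: 4

This assigns 4 workers to 4 distinct jobs.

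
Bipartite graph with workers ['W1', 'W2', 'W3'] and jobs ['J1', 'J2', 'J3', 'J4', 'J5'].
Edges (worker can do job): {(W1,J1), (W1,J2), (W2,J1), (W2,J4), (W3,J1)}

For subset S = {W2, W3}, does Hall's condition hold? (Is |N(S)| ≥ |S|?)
Yes: |N(S)| = 2, |S| = 2

Subset S = {W2, W3}
Neighbors N(S) = {J1, J4}

|N(S)| = 2, |S| = 2
Hall's condition: |N(S)| ≥ |S| is satisfied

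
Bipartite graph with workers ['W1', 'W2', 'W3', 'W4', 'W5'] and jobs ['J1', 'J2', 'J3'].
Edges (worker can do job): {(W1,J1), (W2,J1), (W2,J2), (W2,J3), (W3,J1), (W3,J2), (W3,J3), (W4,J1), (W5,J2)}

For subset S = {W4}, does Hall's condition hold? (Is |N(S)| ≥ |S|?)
Yes: |N(S)| = 1, |S| = 1

Subset S = {W4}
Neighbors N(S) = {J1}

|N(S)| = 1, |S| = 1
Hall's condition: |N(S)| ≥ |S| is satisfied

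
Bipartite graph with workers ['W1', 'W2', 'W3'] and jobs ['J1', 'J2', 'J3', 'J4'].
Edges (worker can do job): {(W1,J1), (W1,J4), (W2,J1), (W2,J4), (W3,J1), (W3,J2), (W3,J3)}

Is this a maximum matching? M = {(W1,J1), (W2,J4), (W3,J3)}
Yes, size 3 is maximum

Proposed matching has size 3.
Maximum matching size for this graph: 3.

This is a maximum matching.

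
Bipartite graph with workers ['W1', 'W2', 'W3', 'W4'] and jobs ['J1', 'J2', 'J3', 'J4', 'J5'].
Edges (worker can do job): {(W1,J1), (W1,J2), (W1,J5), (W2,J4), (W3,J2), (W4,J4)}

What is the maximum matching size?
Maximum matching size = 3

Maximum matching: {(W1,J5), (W3,J2), (W4,J4)}
Size: 3

This assigns 3 workers to 3 distinct jobs.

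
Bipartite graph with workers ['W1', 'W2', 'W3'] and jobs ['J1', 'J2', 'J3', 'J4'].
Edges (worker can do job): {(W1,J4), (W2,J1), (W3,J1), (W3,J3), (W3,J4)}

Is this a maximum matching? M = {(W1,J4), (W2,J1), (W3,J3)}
Yes, size 3 is maximum

Proposed matching has size 3.
Maximum matching size for this graph: 3.

This is a maximum matching.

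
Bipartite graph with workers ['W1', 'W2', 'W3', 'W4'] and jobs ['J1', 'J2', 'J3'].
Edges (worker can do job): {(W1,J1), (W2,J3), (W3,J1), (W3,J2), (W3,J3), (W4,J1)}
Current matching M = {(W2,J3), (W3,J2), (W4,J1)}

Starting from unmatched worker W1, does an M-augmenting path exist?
No augmenting path from W1

Alternating search from W1 reaches jobs: {J1}.
Every reachable job is already matched in M, and following those matched edges back to workers exposes no further unvisited jobs.
No M-augmenting path from W1 exists.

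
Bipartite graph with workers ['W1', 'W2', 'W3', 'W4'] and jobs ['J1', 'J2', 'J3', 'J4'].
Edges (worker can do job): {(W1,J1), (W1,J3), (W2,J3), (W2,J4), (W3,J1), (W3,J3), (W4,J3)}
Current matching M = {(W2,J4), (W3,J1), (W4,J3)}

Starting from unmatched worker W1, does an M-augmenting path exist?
No augmenting path from W1

Alternating search from W1 reaches jobs: {J1, J3}.
Every reachable job is already matched in M, and following those matched edges back to workers exposes no further unvisited jobs.
No M-augmenting path from W1 exists.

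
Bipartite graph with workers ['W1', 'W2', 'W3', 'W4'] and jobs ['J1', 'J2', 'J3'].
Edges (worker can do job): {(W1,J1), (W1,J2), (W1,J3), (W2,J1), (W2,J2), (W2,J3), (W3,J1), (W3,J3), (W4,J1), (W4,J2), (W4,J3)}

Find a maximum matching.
Matching: {(W1,J2), (W3,J1), (W4,J3)}

Maximum matching (size 3):
  W1 → J2
  W3 → J1
  W4 → J3

Each worker is assigned to at most one job, and each job to at most one worker.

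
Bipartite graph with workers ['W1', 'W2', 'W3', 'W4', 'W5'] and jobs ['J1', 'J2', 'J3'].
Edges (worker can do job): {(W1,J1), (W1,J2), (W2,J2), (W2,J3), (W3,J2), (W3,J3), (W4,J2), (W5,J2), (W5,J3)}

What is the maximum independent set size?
Maximum independent set = 5

By König's theorem:
- Min vertex cover = Max matching = 3
- Max independent set = Total vertices - Min vertex cover
- Max independent set = 8 - 3 = 5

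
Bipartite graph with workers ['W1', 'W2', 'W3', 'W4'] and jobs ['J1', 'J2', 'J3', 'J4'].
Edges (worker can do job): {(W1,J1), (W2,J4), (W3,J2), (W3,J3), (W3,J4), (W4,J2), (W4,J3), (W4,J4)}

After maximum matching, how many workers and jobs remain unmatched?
Unmatched: 0 workers, 0 jobs

Maximum matching size: 4
Workers: 4 total, 4 matched, 0 unmatched
Jobs: 4 total, 4 matched, 0 unmatched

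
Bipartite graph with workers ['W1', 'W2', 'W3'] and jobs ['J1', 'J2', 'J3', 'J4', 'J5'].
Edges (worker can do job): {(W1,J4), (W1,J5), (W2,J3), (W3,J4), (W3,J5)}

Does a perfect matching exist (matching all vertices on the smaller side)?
Yes, perfect matching exists (size 3)

Perfect matching: {(W1,J4), (W2,J3), (W3,J5)}
All 3 vertices on the smaller side are matched.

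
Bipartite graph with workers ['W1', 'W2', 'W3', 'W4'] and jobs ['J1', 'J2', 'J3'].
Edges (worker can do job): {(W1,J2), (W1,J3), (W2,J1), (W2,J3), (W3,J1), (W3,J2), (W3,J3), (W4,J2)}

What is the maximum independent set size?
Maximum independent set = 4

By König's theorem:
- Min vertex cover = Max matching = 3
- Max independent set = Total vertices - Min vertex cover
- Max independent set = 7 - 3 = 4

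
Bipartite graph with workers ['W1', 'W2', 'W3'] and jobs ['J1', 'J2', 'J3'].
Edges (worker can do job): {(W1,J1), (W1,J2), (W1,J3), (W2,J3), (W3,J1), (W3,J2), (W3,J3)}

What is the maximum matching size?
Maximum matching size = 3

Maximum matching: {(W1,J1), (W2,J3), (W3,J2)}
Size: 3

This assigns 3 workers to 3 distinct jobs.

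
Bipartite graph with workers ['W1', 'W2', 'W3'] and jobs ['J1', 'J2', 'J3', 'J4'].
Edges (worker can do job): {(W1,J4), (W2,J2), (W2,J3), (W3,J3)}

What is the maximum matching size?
Maximum matching size = 3

Maximum matching: {(W1,J4), (W2,J2), (W3,J3)}
Size: 3

This assigns 3 workers to 3 distinct jobs.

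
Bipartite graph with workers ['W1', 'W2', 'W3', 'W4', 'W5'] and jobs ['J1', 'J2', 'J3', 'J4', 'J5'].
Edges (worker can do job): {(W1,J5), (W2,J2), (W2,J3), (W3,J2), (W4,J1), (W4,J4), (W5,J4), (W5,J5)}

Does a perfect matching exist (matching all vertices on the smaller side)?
Yes, perfect matching exists (size 5)

Perfect matching: {(W1,J5), (W2,J3), (W3,J2), (W4,J1), (W5,J4)}
All 5 vertices on the smaller side are matched.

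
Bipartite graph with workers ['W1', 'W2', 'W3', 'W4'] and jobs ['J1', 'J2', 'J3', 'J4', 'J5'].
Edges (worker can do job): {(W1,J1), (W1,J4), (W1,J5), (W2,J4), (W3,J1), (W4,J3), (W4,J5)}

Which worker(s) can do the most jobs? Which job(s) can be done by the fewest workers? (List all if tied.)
Most versatile: W1 (3 jobs); Least covered: J2 (0 workers)

Worker degrees (jobs they can do): W1:3, W2:1, W3:1, W4:2
Job degrees (workers who can do it): J1:2, J2:0, J3:1, J4:2, J5:2

Maximum worker degree is 3, achieved by: W1
Minimum job degree is 0, achieved by: J2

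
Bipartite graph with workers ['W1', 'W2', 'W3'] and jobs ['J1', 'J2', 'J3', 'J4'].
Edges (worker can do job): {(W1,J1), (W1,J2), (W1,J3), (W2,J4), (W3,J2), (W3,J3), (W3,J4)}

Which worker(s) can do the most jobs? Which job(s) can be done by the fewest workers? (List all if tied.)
Most versatile: W1, W3 (3 jobs); Least covered: J1 (1 workers)

Worker degrees (jobs they can do): W1:3, W2:1, W3:3
Job degrees (workers who can do it): J1:1, J2:2, J3:2, J4:2

Maximum worker degree is 3, achieved by: W1, W3
Minimum job degree is 1, achieved by: J1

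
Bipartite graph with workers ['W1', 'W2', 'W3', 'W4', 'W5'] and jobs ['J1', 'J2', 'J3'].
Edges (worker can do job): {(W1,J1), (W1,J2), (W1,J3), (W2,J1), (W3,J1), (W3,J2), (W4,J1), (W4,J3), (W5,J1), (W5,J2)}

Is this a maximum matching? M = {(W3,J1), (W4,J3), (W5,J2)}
Yes, size 3 is maximum

Proposed matching has size 3.
Maximum matching size for this graph: 3.

This is a maximum matching.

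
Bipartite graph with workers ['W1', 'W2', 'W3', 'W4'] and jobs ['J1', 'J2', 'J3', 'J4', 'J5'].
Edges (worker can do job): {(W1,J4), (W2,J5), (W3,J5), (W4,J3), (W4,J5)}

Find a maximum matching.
Matching: {(W1,J4), (W3,J5), (W4,J3)}

Maximum matching (size 3):
  W1 → J4
  W3 → J5
  W4 → J3

Each worker is assigned to at most one job, and each job to at most one worker.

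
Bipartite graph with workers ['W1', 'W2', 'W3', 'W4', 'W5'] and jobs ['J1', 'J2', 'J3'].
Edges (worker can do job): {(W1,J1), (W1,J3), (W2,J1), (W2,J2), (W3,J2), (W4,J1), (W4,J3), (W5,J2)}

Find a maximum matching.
Matching: {(W1,J1), (W3,J2), (W4,J3)}

Maximum matching (size 3):
  W1 → J1
  W3 → J2
  W4 → J3

Each worker is assigned to at most one job, and each job to at most one worker.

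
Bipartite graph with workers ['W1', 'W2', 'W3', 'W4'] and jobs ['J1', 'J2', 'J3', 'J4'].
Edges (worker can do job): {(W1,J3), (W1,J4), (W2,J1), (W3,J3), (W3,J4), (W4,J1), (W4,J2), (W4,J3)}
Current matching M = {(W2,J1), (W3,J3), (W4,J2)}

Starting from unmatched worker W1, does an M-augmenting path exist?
Yes: W1 → J4

An M-augmenting path alternates non-matching / matching edges, starting and ending at unmatched vertices.
Path: W1 → J4
(J4 is unmatched in M, so the path is augmenting.)
Flipping edges along this path would increase |M| from 3 to 4.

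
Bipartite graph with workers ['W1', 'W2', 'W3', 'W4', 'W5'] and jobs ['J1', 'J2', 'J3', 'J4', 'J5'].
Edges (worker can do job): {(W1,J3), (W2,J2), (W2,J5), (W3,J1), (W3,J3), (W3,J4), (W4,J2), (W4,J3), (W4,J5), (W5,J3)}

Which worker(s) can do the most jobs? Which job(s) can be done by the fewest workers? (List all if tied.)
Most versatile: W3, W4 (3 jobs); Least covered: J1, J4 (1 workers)

Worker degrees (jobs they can do): W1:1, W2:2, W3:3, W4:3, W5:1
Job degrees (workers who can do it): J1:1, J2:2, J3:4, J4:1, J5:2

Maximum worker degree is 3, achieved by: W3, W4
Minimum job degree is 1, achieved by: J1, J4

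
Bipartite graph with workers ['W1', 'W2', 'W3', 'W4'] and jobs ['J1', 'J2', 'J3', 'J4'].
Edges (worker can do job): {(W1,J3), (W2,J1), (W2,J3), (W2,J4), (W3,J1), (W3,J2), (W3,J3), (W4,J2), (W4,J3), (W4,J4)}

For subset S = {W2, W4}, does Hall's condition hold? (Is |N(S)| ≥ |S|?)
Yes: |N(S)| = 4, |S| = 2

Subset S = {W2, W4}
Neighbors N(S) = {J1, J2, J3, J4}

|N(S)| = 4, |S| = 2
Hall's condition: |N(S)| ≥ |S| is satisfied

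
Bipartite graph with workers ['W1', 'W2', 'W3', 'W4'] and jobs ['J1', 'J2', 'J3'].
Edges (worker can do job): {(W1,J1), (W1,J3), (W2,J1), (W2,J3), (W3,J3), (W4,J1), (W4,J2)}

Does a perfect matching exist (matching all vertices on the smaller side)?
Yes, perfect matching exists (size 3)

Perfect matching: {(W1,J1), (W3,J3), (W4,J2)}
All 3 vertices on the smaller side are matched.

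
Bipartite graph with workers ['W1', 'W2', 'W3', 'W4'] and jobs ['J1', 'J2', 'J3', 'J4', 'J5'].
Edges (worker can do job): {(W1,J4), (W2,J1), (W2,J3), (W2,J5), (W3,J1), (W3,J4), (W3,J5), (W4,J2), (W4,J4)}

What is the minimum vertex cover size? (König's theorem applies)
Minimum vertex cover size = 4

By König's theorem: in bipartite graphs,
min vertex cover = max matching = 4

Maximum matching has size 4, so minimum vertex cover also has size 4.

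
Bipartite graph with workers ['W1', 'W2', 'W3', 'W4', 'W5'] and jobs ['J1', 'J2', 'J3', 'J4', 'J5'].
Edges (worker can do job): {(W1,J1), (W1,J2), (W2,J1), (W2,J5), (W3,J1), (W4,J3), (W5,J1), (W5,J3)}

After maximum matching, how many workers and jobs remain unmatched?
Unmatched: 1 workers, 1 jobs

Maximum matching size: 4
Workers: 5 total, 4 matched, 1 unmatched
Jobs: 5 total, 4 matched, 1 unmatched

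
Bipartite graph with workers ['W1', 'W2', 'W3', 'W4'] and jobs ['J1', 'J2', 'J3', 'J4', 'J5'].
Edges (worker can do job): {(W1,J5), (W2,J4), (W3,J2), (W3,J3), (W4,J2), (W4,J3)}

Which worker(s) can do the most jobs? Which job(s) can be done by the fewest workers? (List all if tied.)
Most versatile: W3, W4 (2 jobs); Least covered: J1 (0 workers)

Worker degrees (jobs they can do): W1:1, W2:1, W3:2, W4:2
Job degrees (workers who can do it): J1:0, J2:2, J3:2, J4:1, J5:1

Maximum worker degree is 2, achieved by: W3, W4
Minimum job degree is 0, achieved by: J1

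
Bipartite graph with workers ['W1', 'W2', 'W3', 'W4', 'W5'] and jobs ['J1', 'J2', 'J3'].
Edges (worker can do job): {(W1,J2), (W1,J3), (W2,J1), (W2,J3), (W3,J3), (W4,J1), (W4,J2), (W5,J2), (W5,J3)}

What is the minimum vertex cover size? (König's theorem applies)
Minimum vertex cover size = 3

By König's theorem: in bipartite graphs,
min vertex cover = max matching = 3

Maximum matching has size 3, so minimum vertex cover also has size 3.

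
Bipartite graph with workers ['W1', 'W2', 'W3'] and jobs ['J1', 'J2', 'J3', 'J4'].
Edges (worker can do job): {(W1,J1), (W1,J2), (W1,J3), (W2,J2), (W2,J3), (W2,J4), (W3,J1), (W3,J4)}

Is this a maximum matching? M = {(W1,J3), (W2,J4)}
No, size 2 is not maximum

Proposed matching has size 2.
Maximum matching size for this graph: 3.

This is NOT maximum - can be improved to size 3.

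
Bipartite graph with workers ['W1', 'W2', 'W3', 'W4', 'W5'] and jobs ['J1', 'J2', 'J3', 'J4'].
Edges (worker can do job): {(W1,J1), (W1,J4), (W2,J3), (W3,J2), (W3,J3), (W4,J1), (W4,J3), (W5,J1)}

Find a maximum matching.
Matching: {(W1,J4), (W3,J2), (W4,J3), (W5,J1)}

Maximum matching (size 4):
  W1 → J4
  W3 → J2
  W4 → J3
  W5 → J1

Each worker is assigned to at most one job, and each job to at most one worker.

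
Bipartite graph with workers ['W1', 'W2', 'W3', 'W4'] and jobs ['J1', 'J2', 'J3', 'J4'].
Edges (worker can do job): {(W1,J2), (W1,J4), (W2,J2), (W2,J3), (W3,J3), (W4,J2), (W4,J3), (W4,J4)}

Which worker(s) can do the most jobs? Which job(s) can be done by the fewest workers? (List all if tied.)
Most versatile: W4 (3 jobs); Least covered: J1 (0 workers)

Worker degrees (jobs they can do): W1:2, W2:2, W3:1, W4:3
Job degrees (workers who can do it): J1:0, J2:3, J3:3, J4:2

Maximum worker degree is 3, achieved by: W4
Minimum job degree is 0, achieved by: J1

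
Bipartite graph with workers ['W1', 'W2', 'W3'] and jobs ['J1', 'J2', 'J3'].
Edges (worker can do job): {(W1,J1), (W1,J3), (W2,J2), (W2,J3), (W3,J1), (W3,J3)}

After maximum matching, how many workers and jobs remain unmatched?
Unmatched: 0 workers, 0 jobs

Maximum matching size: 3
Workers: 3 total, 3 matched, 0 unmatched
Jobs: 3 total, 3 matched, 0 unmatched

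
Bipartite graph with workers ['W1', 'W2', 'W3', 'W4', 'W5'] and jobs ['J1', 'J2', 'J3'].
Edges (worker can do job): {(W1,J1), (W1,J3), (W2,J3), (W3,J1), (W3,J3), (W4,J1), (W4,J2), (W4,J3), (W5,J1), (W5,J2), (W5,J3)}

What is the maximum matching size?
Maximum matching size = 3

Maximum matching: {(W3,J1), (W4,J2), (W5,J3)}
Size: 3

This assigns 3 workers to 3 distinct jobs.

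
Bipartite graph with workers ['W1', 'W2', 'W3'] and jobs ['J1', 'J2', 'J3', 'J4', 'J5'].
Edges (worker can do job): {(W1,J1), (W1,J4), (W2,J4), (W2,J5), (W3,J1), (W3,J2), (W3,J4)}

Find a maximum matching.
Matching: {(W1,J1), (W2,J5), (W3,J4)}

Maximum matching (size 3):
  W1 → J1
  W2 → J5
  W3 → J4

Each worker is assigned to at most one job, and each job to at most one worker.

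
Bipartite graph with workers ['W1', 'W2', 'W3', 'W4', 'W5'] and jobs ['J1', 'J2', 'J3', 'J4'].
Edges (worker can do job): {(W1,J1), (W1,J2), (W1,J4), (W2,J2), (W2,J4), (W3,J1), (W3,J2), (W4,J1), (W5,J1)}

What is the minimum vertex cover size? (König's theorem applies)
Minimum vertex cover size = 3

By König's theorem: in bipartite graphs,
min vertex cover = max matching = 3

Maximum matching has size 3, so minimum vertex cover also has size 3.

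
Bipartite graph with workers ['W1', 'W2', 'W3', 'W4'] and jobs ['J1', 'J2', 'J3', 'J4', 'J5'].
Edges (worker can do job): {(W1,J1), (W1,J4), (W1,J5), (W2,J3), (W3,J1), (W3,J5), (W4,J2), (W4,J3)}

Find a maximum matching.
Matching: {(W1,J1), (W2,J3), (W3,J5), (W4,J2)}

Maximum matching (size 4):
  W1 → J1
  W2 → J3
  W3 → J5
  W4 → J2

Each worker is assigned to at most one job, and each job to at most one worker.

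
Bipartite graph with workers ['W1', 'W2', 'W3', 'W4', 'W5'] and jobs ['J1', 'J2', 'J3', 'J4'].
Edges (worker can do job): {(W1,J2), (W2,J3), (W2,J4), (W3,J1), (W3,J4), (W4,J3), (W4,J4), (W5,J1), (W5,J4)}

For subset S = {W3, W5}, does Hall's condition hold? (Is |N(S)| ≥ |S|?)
Yes: |N(S)| = 2, |S| = 2

Subset S = {W3, W5}
Neighbors N(S) = {J1, J4}

|N(S)| = 2, |S| = 2
Hall's condition: |N(S)| ≥ |S| is satisfied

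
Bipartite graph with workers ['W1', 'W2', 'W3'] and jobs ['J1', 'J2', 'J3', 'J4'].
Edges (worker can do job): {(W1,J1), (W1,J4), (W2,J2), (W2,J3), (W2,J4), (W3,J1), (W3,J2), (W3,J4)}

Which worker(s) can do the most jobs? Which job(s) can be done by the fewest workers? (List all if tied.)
Most versatile: W2, W3 (3 jobs); Least covered: J3 (1 workers)

Worker degrees (jobs they can do): W1:2, W2:3, W3:3
Job degrees (workers who can do it): J1:2, J2:2, J3:1, J4:3

Maximum worker degree is 3, achieved by: W2, W3
Minimum job degree is 1, achieved by: J3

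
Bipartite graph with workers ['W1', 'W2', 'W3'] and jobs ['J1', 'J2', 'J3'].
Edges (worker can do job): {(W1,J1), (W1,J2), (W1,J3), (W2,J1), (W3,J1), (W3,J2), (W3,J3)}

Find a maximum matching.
Matching: {(W1,J3), (W2,J1), (W3,J2)}

Maximum matching (size 3):
  W1 → J3
  W2 → J1
  W3 → J2

Each worker is assigned to at most one job, and each job to at most one worker.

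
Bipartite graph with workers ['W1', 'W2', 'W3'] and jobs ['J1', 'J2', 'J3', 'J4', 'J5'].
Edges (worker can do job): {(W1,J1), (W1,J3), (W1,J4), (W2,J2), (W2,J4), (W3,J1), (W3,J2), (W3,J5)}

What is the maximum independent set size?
Maximum independent set = 5

By König's theorem:
- Min vertex cover = Max matching = 3
- Max independent set = Total vertices - Min vertex cover
- Max independent set = 8 - 3 = 5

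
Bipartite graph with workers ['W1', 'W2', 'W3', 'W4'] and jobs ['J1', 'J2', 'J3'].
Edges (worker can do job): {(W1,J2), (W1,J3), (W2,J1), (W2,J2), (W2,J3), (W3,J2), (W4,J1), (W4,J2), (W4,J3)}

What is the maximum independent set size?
Maximum independent set = 4

By König's theorem:
- Min vertex cover = Max matching = 3
- Max independent set = Total vertices - Min vertex cover
- Max independent set = 7 - 3 = 4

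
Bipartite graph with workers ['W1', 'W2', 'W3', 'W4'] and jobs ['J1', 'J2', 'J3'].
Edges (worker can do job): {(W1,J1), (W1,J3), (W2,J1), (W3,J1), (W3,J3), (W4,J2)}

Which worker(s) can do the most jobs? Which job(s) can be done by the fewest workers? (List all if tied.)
Most versatile: W1, W3 (2 jobs); Least covered: J2 (1 workers)

Worker degrees (jobs they can do): W1:2, W2:1, W3:2, W4:1
Job degrees (workers who can do it): J1:3, J2:1, J3:2

Maximum worker degree is 2, achieved by: W1, W3
Minimum job degree is 1, achieved by: J2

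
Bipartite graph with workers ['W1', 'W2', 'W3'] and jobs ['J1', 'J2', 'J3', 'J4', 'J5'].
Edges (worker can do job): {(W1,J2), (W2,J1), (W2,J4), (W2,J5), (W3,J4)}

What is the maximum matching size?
Maximum matching size = 3

Maximum matching: {(W1,J2), (W2,J5), (W3,J4)}
Size: 3

This assigns 3 workers to 3 distinct jobs.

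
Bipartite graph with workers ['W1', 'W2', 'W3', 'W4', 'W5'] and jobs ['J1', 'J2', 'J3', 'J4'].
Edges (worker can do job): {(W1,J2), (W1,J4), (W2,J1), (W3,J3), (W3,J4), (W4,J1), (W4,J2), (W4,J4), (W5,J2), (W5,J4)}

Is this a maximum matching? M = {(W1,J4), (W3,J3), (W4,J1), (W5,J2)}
Yes, size 4 is maximum

Proposed matching has size 4.
Maximum matching size for this graph: 4.

This is a maximum matching.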